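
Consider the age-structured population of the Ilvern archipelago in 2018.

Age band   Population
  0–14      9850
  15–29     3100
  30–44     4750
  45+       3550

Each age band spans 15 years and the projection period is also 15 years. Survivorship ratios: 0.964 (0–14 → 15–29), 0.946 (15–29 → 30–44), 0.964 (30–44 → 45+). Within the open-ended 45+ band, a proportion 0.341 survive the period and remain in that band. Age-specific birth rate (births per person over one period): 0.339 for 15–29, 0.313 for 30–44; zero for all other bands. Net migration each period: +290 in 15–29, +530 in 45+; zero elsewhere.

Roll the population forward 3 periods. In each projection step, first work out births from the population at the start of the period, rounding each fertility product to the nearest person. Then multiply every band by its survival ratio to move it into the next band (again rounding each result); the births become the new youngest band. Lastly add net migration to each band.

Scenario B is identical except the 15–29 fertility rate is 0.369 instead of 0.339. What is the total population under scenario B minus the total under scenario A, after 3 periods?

482

Call the groups 1 to 4, youngest first.
Period 1.
Births: 3100 × 0.339 = 1051, 4750 × 0.313 = 1487 → total 2538
Group 2: 9850 × 0.964 = 9495
Group 3: 3100 × 0.946 = 2933
Group 4: 4750 × 0.964 + 3550 × 0.341 = 4579 + 1211 = 5790
Net migration: Group 2 + 290 → 9785; Group 4 + 530 → 6320
Giving 2538 / 9785 / 2933 / 6320.
Period 2.
Births: 9785 × 0.339 = 3317, 2933 × 0.313 = 918 → total 4235
Group 2: 2538 × 0.964 = 2447
Group 3: 9785 × 0.946 = 9257
Group 4: 2933 × 0.964 + 6320 × 0.341 = 2827 + 2155 = 4982
Net migration: Group 2 + 290 → 2737; Group 4 + 530 → 5512
Giving 4235 / 2737 / 9257 / 5512.
Period 3.
Births: 2737 × 0.339 = 928, 9257 × 0.313 = 2897 → total 3825
Group 2: 4235 × 0.964 = 4083
Group 3: 2737 × 0.946 = 2589
Group 4: 9257 × 0.964 + 5512 × 0.341 = 8924 + 1880 = 10804
Net migration: Group 2 + 290 → 4373; Group 4 + 530 → 11334
Giving 3825 / 4373 / 2589 / 11334.
Scenario A total after 3 periods: 22121
Scenario B projection —
Period 1.
Births: 3100 × 0.369 = 1144, 4750 × 0.313 = 1487 → total 2631
Group 2: 9850 × 0.964 = 9495
Group 3: 3100 × 0.946 = 2933
Group 4: 4750 × 0.964 + 3550 × 0.341 = 4579 + 1211 = 5790
Net migration: Group 2 + 290 → 9785; Group 4 + 530 → 6320
Giving 2631 / 9785 / 2933 / 6320.
Period 2.
Births: 9785 × 0.369 = 3611, 2933 × 0.313 = 918 → total 4529
Group 2: 2631 × 0.964 = 2536
Group 3: 9785 × 0.946 = 9257
Group 4: 2933 × 0.964 + 6320 × 0.341 = 2827 + 2155 = 4982
Net migration: Group 2 + 290 → 2826; Group 4 + 530 → 5512
Giving 4529 / 2826 / 9257 / 5512.
Period 3.
Births: 2826 × 0.369 = 1043, 9257 × 0.313 = 2897 → total 3940
Group 2: 4529 × 0.964 = 4366
Group 3: 2826 × 0.946 = 2673
Group 4: 9257 × 0.964 + 5512 × 0.341 = 8924 + 1880 = 10804
Net migration: Group 2 + 290 → 4656; Group 4 + 530 → 11334
Giving 3940 / 4656 / 2673 / 11334.
Scenario B total after 3 periods: 22603
Difference B − A = 22603 − 22121 = 482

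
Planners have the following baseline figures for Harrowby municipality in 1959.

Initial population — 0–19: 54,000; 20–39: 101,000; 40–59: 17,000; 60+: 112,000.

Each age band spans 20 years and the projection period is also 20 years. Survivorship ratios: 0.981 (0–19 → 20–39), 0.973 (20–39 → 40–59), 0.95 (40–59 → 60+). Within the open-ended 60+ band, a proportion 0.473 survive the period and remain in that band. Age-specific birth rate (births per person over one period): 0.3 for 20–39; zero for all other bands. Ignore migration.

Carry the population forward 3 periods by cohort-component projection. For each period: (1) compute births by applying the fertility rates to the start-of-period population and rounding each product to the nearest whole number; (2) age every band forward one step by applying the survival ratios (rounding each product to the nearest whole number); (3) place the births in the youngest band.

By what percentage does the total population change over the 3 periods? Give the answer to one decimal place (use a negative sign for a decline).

-43.0

Period 1:
Births: 101000 × 0.3 = 30300
20–39: 54000 × 0.981 = 52974
40–59: 101000 × 0.973 = 98273
60+: 17000 × 0.95 + 112000 × 0.473 = 16150 + 52976 = 69126
→ [30300, 52974, 98273, 69126]
Period 2:
Births: 52974 × 0.3 = 15892
20–39: 30300 × 0.981 = 29724
40–59: 52974 × 0.973 = 51544
60+: 98273 × 0.95 + 69126 × 0.473 = 93359 + 32697 = 126056
→ [15892, 29724, 51544, 126056]
Period 3:
Births: 29724 × 0.3 = 8917
20–39: 15892 × 0.981 = 15590
40–59: 29724 × 0.973 = 28921
60+: 51544 × 0.95 + 126056 × 0.473 = 48967 + 59624 = 108591
→ [8917, 15590, 28921, 108591]
Total: 284000 → 162019; change = -121981; percentage change = -43.0%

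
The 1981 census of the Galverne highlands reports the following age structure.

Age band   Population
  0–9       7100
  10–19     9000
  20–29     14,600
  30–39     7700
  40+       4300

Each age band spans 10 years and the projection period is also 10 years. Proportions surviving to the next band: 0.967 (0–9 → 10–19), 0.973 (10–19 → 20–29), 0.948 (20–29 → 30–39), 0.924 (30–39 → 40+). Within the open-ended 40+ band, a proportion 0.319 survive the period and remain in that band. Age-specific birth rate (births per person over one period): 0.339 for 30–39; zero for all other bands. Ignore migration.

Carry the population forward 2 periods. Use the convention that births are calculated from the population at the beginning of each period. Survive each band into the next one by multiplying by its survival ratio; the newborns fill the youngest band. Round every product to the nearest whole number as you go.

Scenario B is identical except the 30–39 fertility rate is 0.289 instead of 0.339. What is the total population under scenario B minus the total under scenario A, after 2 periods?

-1064

Period 1.
Births: 7700 * 0.339 = 2610
10–19: 7100 * 0.967 = 6866
20–29: 9000 * 0.973 = 8757
30–39: 14600 * 0.948 = 13841
40+: 7700 * 0.924 + 4300 * 0.319 = 7115 + 1372 = 8487
End of period: [2610, 6866, 8757, 13841, 8487]
Period 2.
Births: 13841 * 0.339 = 4692
10–19: 2610 * 0.967 = 2524
20–29: 6866 * 0.973 = 6681
30–39: 8757 * 0.948 = 8302
40+: 13841 * 0.924 + 8487 * 0.319 = 12789 + 2707 = 15496
End of period: [4692, 2524, 6681, 8302, 15496]
Scenario A total after 2 periods: 37695
Scenario B projection —
Period 1.
Births: 7700 * 0.289 = 2225
10–19: 7100 * 0.967 = 6866
20–29: 9000 * 0.973 = 8757
30–39: 14600 * 0.948 = 13841
40+: 7700 * 0.924 + 4300 * 0.319 = 7115 + 1372 = 8487
End of period: [2225, 6866, 8757, 13841, 8487]
Period 2.
Births: 13841 * 0.289 = 4000
10–19: 2225 * 0.967 = 2152
20–29: 6866 * 0.973 = 6681
30–39: 8757 * 0.948 = 8302
40+: 13841 * 0.924 + 8487 * 0.319 = 12789 + 2707 = 15496
End of period: [4000, 2152, 6681, 8302, 15496]
Scenario B total after 2 periods: 36631
Difference B − A = 36631 − 37695 = -1064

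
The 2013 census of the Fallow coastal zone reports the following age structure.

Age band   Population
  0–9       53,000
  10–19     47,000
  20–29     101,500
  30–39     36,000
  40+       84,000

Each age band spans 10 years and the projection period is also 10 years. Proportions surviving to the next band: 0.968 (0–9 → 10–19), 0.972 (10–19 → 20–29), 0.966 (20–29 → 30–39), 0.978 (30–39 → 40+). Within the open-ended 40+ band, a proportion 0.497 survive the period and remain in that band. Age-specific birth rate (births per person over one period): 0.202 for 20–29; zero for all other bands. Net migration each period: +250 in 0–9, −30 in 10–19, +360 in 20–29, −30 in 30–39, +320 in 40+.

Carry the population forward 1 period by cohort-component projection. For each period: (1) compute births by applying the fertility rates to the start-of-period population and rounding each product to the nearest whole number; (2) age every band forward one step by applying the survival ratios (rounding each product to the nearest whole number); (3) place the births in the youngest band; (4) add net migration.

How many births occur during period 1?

20503

Period 1:
Births: 101500 * 0.202 = 20503
10–19: 53000 * 0.968 = 51304
20–29: 47000 * 0.972 = 45684
30–39: 101500 * 0.966 = 98049
40+: 36000 * 0.978 + 84000 * 0.497 = 35208 + 41748 = 76956
Net migration: 0–9 + 250 → 20753; 10–19 − 30 → 51274; 20–29 + 360 → 46044; 30–39 − 30 → 98019; 40+ + 320 → 77276
→ [20753, 51274, 46044, 98019, 77276]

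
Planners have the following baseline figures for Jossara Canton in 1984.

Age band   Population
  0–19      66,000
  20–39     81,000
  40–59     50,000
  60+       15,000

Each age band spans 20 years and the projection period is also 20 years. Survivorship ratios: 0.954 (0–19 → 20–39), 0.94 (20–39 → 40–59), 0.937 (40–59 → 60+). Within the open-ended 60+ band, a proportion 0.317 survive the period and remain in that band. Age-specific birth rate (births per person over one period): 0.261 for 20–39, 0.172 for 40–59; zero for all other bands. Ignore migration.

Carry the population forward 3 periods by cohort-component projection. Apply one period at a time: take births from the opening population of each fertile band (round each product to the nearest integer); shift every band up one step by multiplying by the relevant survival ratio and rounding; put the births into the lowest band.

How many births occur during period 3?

17585

— Period 1 —
Births: 81000 × 0.261 = 21141  |  50000 × 0.172 = 8600 — total 29741
20–39: 66000 × 0.954 = 62964
40–59: 81000 × 0.94 = 76140
60+: 50000 × 0.937 + 15000 × 0.317 = 46850 + 4755 = 51605
End of period: [29741, 62964, 76140, 51605]
— Period 2 —
Births: 62964 × 0.261 = 16434  |  76140 × 0.172 = 13096 — total 29530
20–39: 29741 × 0.954 = 28373
40–59: 62964 × 0.94 = 59186
60+: 76140 × 0.937 + 51605 × 0.317 = 71343 + 16359 = 87702
End of period: [29530, 28373, 59186, 87702]
— Period 3 —
Births: 28373 × 0.261 = 7405  |  59186 × 0.172 = 10180 — total 17585
20–39: 29530 × 0.954 = 28172
40–59: 28373 × 0.94 = 26671
60+: 59186 × 0.937 + 87702 × 0.317 = 55457 + 27802 = 83259
End of period: [17585, 28172, 26671, 83259]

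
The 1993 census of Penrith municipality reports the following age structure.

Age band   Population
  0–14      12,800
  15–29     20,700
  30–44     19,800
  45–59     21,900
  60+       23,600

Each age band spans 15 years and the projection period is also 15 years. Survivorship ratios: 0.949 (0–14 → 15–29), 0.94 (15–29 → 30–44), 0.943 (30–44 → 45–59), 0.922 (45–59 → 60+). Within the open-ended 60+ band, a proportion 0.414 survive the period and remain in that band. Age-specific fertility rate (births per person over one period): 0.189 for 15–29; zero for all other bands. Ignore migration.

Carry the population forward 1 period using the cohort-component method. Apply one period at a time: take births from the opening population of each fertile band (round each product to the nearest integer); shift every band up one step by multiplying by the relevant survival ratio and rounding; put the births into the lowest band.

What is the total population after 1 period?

— Period 1 —
Births: 20700 × 0.189 = 3912
15–29: 12800 × 0.949 = 12147
30–44: 20700 × 0.94 = 19458
45–59: 19800 × 0.943 = 18671
60+: 21900 × 0.922 + 23600 × 0.414 = 20192 + 9770 = 29962
End of period: [3912, 12147, 19458, 18671, 29962]
Total after period 1: 3912 + 12147 + 19458 + 18671 + 29962 = 84150

84150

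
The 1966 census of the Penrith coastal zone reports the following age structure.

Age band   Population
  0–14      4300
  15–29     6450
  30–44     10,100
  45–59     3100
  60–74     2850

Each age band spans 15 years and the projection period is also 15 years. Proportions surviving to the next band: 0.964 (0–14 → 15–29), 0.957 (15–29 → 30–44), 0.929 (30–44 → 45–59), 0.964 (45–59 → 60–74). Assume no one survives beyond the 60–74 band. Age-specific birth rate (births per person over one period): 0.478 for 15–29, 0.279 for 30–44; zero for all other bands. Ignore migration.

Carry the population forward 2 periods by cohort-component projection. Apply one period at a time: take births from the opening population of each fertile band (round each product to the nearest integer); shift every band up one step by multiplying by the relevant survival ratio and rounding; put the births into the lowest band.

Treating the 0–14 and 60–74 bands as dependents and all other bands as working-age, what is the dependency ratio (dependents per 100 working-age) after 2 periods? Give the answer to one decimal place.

Period 1.
Births: 6450 * 0.478 = 3083, 10100 * 0.279 = 2818 → total 5901
15–29: 4300 * 0.964 = 4145
30–44: 6450 * 0.957 = 6173
45–59: 10100 * 0.929 = 9383
60–74: 3100 * 0.964 = 2988
End of period: [5901, 4145, 6173, 9383, 2988]
Period 2.
Births: 4145 * 0.478 = 1981, 6173 * 0.279 = 1722 → total 3703
15–29: 5901 * 0.964 = 5689
30–44: 4145 * 0.957 = 3967
45–59: 6173 * 0.929 = 5735
60–74: 9383 * 0.964 = 9045
End of period: [3703, 5689, 3967, 5735, 9045]
Dependents (band 0–14 + band 60–74) = 3703 + 9045 = 12748; working-age = 15391; ratio = 12748/15391 × 100 = 82.8

82.8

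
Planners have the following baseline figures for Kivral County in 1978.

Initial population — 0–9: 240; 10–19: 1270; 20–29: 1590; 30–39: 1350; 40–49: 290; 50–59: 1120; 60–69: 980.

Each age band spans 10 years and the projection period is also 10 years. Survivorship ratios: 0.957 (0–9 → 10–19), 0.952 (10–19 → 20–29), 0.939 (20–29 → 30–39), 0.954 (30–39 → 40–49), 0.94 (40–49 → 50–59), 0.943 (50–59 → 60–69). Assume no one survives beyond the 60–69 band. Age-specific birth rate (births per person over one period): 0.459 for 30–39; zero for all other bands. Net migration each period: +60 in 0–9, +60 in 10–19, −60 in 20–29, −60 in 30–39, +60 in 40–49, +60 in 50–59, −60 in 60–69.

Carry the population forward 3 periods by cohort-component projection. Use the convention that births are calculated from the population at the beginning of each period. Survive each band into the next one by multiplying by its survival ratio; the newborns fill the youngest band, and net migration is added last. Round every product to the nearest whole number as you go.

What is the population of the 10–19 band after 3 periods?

(Bands numbered youngest = 1 to oldest = 7.)
Period 1:
Births: 1350 * 0.459 = 620
Band 2: 240 * 0.957 = 230
Band 3: 1270 * 0.952 = 1209
Band 4: 1590 * 0.939 = 1493
Band 5: 1350 * 0.954 = 1288
Band 6: 290 * 0.94 = 273
Band 7: 1120 * 0.943 = 1056
Net migration: Band 1 + 60 → 680; Band 2 + 60 → 290; Band 3 − 60 → 1149; Band 4 − 60 → 1433; Band 5 + 60 → 1348; Band 6 + 60 → 333; Band 7 − 60 → 996
Giving 680 / 290 / 1149 / 1433 / 1348 / 333 / 996.
Period 2:
Births: 1433 * 0.459 = 658
Band 2: 680 * 0.957 = 651
Band 3: 290 * 0.952 = 276
Band 4: 1149 * 0.939 = 1079
Band 5: 1433 * 0.954 = 1367
Band 6: 1348 * 0.94 = 1267
Band 7: 333 * 0.943 = 314
Net migration: Band 1 + 60 → 718; Band 2 + 60 → 711; Band 3 − 60 → 216; Band 4 − 60 → 1019; Band 5 + 60 → 1427; Band 6 + 60 → 1327; Band 7 − 60 → 254
Giving 718 / 711 / 216 / 1019 / 1427 / 1327 / 254.
Period 3:
Births: 1019 * 0.459 = 468
Band 2: 718 * 0.957 = 687
Band 3: 711 * 0.952 = 677
Band 4: 216 * 0.939 = 203
Band 5: 1019 * 0.954 = 972
Band 6: 1427 * 0.94 = 1341
Band 7: 1327 * 0.943 = 1251
Net migration: Band 1 + 60 → 528; Band 2 + 60 → 747; Band 3 − 60 → 617; Band 4 − 60 → 143; Band 5 + 60 → 1032; Band 6 + 60 → 1401; Band 7 − 60 → 1191
Giving 528 / 747 / 617 / 143 / 1032 / 1401 / 1191.

747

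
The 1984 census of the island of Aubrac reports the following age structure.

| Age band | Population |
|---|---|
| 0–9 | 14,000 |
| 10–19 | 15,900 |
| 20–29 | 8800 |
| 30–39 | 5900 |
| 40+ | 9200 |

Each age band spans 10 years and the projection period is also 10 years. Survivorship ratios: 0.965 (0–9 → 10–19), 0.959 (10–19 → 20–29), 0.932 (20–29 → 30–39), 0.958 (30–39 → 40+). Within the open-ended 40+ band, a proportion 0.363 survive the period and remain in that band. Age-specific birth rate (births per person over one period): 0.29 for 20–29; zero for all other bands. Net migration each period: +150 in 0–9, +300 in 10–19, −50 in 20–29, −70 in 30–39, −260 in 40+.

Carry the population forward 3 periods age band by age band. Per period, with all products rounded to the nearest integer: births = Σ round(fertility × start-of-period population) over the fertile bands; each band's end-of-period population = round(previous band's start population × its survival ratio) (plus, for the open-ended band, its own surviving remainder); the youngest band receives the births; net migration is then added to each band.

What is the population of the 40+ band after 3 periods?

17127

Period 1:
Births: 8800 × 0.29 = 2552
10–19: 14000 × 0.965 = 13510
20–29: 15900 × 0.959 = 15248
30–39: 8800 × 0.932 = 8202
40+: 5900 × 0.958 + 9200 × 0.363 = 5652 + 3340 = 8992
Net migration: 0–9 + 150 → 2702; 10–19 + 300 → 13810; 20–29 − 50 → 15198; 30–39 − 70 → 8132; 40+ − 260 → 8732
Population now: 0–9=2702, 10–19=13810, 20–29=15198, 30–39=8132, 40+=8732
Period 2:
Births: 15198 × 0.29 = 4407
10–19: 2702 × 0.965 = 2607
20–29: 13810 × 0.959 = 13244
30–39: 15198 × 0.932 = 14165
40+: 8132 × 0.958 + 8732 × 0.363 = 7790 + 3170 = 10960
Net migration: 0–9 + 150 → 4557; 10–19 + 300 → 2907; 20–29 − 50 → 13194; 30–39 − 70 → 14095; 40+ − 260 → 10700
Population now: 0–9=4557, 10–19=2907, 20–29=13194, 30–39=14095, 40+=10700
Period 3:
Births: 13194 × 0.29 = 3826
10–19: 4557 × 0.965 = 4398
20–29: 2907 × 0.959 = 2788
30–39: 13194 × 0.932 = 12297
40+: 14095 × 0.958 + 10700 × 0.363 = 13503 + 3884 = 17387
Net migration: 0–9 + 150 → 3976; 10–19 + 300 → 4698; 20–29 − 50 → 2738; 30–39 − 70 → 12227; 40+ − 260 → 17127
Population now: 0–9=3976, 10–19=4698, 20–29=2738, 30–39=12227, 40+=17127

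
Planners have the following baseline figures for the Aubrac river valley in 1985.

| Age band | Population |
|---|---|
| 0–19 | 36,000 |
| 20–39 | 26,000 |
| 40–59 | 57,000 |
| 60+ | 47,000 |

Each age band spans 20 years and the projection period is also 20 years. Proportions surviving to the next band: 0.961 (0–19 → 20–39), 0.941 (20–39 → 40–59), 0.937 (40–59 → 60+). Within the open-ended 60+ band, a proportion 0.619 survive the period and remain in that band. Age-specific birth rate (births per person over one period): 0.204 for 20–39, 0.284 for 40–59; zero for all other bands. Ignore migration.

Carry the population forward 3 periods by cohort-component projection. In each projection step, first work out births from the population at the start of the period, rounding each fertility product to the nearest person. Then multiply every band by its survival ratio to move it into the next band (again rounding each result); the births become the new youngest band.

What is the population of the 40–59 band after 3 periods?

(Bands numbered youngest = 1 to oldest = 4.)
Period 1.
Births: 26000 × 0.204 = 5304, 57000 × 0.284 = 16188 ⇒ total 21492
Band 2: 36000 × 0.961 = 34596
Band 3: 26000 × 0.941 = 24466
Band 4: 57000 × 0.937 + 47000 × 0.619 = 53409 + 29093 = 82502
End of period: [21492, 34596, 24466, 82502]
Period 2.
Births: 34596 × 0.204 = 7058, 24466 × 0.284 = 6948 ⇒ total 14006
Band 2: 21492 × 0.961 = 20654
Band 3: 34596 × 0.941 = 32555
Band 4: 24466 × 0.937 + 82502 × 0.619 = 22925 + 51069 = 73994
End of period: [14006, 20654, 32555, 73994]
Period 3.
Births: 20654 × 0.204 = 4213, 32555 × 0.284 = 9246 ⇒ total 13459
Band 2: 14006 × 0.961 = 13460
Band 3: 20654 × 0.941 = 19435
Band 4: 32555 × 0.937 + 73994 × 0.619 = 30504 + 45802 = 76306
End of period: [13459, 13460, 19435, 76306]

19435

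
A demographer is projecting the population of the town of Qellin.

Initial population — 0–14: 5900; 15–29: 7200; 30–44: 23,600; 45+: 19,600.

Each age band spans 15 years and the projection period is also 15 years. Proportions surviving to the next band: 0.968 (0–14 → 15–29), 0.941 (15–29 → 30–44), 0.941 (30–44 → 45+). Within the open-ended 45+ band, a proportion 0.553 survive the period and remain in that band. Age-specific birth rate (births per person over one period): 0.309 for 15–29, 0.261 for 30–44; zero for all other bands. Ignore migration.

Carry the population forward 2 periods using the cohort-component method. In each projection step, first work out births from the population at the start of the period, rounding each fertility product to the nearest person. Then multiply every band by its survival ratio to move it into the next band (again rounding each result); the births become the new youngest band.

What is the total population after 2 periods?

Period 1.
Births: 7200 * 0.309 = 2225, 23600 * 0.261 = 6160 ⇒ total 8385
15–29: 5900 * 0.968 = 5711
30–44: 7200 * 0.941 = 6775
45+: 23600 * 0.941 + 19600 * 0.553 = 22208 + 10839 = 33047
Population now: 0–14=8385, 15–29=5711, 30–44=6775, 45+=33047
Period 2.
Births: 5711 * 0.309 = 1765, 6775 * 0.261 = 1768 ⇒ total 3533
15–29: 8385 * 0.968 = 8117
30–44: 5711 * 0.941 = 5374
45+: 6775 * 0.941 + 33047 * 0.553 = 6375 + 18275 = 24650
Population now: 0–14=3533, 15–29=8117, 30–44=5374, 45+=24650
Total after period 2: 3533 + 8117 + 5374 + 24650 = 41674

41674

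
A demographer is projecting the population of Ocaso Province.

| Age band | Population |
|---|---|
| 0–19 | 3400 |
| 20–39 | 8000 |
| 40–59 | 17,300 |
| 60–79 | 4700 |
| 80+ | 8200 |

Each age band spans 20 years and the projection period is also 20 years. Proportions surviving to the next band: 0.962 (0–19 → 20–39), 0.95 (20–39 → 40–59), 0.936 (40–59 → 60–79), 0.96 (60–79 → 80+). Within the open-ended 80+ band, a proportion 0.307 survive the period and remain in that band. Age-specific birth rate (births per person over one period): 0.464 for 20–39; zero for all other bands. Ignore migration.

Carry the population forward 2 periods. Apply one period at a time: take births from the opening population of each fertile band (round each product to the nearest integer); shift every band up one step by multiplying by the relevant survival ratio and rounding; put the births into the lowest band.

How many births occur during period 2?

Let group 1 be 0–19 through group 5 = 80+.
— Period 1 —
Births: 8000 × 0.464 = 3712
Group 2: 3400 × 0.962 = 3271
Group 3: 8000 × 0.95 = 7600
Group 4: 17300 × 0.936 = 16193
Group 5: 4700 × 0.96 + 8200 × 0.307 = 4512 + 2517 = 7029
End of period: [3712, 3271, 7600, 16193, 7029]
— Period 2 —
Births: 3271 × 0.464 = 1518
Group 2: 3712 × 0.962 = 3571
Group 3: 3271 × 0.95 = 3107
Group 4: 7600 × 0.936 = 7114
Group 5: 16193 × 0.96 + 7029 × 0.307 = 15545 + 2158 = 17703
End of period: [1518, 3571, 3107, 7114, 17703]

1518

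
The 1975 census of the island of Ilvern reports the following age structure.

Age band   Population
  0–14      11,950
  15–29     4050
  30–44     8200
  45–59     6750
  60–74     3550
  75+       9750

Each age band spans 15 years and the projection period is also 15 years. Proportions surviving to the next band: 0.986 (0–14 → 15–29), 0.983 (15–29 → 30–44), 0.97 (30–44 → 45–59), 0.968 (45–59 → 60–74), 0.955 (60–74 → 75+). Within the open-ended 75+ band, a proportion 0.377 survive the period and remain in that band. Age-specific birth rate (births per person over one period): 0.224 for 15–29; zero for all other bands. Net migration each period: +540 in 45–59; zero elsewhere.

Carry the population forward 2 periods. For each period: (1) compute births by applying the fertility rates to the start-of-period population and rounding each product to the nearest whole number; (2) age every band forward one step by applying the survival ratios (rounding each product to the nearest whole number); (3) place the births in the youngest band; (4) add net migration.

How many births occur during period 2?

2639

— Period 1 —
Births: 4050 × 0.224 = 907
15–29: 11950 × 0.986 = 11783
30–44: 4050 × 0.983 = 3981
45–59: 8200 × 0.97 = 7954
60–74: 6750 × 0.968 = 6534
75+: 3550 × 0.955 + 9750 × 0.377 = 3390 + 3676 = 7066
Net migration: 45–59 + 540 → 8494
Giving 907 / 11783 / 3981 / 8494 / 6534 / 7066.
— Period 2 —
Births: 11783 × 0.224 = 2639
15–29: 907 × 0.986 = 894
30–44: 11783 × 0.983 = 11583
45–59: 3981 × 0.97 = 3862
60–74: 8494 × 0.968 = 8222
75+: 6534 × 0.955 + 7066 × 0.377 = 6240 + 2664 = 8904
Net migration: 45–59 + 540 → 4402
Giving 2639 / 894 / 11583 / 4402 / 8222 / 8904.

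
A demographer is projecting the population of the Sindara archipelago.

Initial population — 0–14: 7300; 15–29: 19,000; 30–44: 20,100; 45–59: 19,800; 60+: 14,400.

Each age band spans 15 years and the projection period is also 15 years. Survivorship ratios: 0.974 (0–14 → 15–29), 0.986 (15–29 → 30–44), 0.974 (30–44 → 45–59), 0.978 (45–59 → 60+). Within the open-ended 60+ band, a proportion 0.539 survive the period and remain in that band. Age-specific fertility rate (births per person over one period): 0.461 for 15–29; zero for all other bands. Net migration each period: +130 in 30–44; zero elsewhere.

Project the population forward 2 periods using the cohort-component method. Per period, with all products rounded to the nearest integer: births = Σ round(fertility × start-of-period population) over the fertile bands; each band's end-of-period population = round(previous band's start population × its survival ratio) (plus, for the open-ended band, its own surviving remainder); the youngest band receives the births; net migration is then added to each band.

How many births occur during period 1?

Numbering the bands 1..5 from youngest to oldest:
Period 1.
Births: 19000 × 0.461 = 8759
Band 2: 7300 × 0.974 = 7110
Band 3: 19000 × 0.986 = 18734
Band 4: 20100 × 0.974 = 19577
Band 5: 19800 × 0.978 + 14400 × 0.539 = 19364 + 7762 = 27126
Net migration: Band 3 + 130 → 18864
→ [8759, 7110, 18864, 19577, 27126]

8759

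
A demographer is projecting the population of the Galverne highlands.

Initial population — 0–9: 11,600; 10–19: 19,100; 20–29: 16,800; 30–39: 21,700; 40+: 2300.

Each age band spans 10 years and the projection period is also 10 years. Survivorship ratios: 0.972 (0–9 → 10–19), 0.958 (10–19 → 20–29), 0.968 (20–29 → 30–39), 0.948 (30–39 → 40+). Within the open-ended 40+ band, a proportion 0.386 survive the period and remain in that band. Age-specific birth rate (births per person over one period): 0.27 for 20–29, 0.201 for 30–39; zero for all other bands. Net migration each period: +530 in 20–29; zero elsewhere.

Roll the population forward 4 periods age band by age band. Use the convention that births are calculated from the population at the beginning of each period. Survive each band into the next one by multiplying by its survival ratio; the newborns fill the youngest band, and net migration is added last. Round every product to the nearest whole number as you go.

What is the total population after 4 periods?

48559

[period 1]
Births: 16800 × 0.27 = 4536, 21700 × 0.201 = 4362 — total 8898
10–19: 11600 × 0.972 = 11275
20–29: 19100 × 0.958 = 18298
30–39: 16800 × 0.968 = 16262
40+: 21700 × 0.948 + 2300 × 0.386 = 20572 + 888 = 21460
Net migration: 20–29 + 530 → 18828
Giving 8898 / 11275 / 18828 / 16262 / 21460.
[period 2]
Births: 18828 × 0.27 = 5084, 16262 × 0.201 = 3269 — total 8353
10–19: 8898 × 0.972 = 8649
20–29: 11275 × 0.958 = 10801
30–39: 18828 × 0.968 = 18226
40+: 16262 × 0.948 + 21460 × 0.386 = 15416 + 8284 = 23700
Net migration: 20–29 + 530 → 11331
Giving 8353 / 8649 / 11331 / 18226 / 23700.
[period 3]
Births: 11331 × 0.27 = 3059, 18226 × 0.201 = 3663 — total 6722
10–19: 8353 × 0.972 = 8119
20–29: 8649 × 0.958 = 8286
30–39: 11331 × 0.968 = 10968
40+: 18226 × 0.948 + 23700 × 0.386 = 17278 + 9148 = 26426
Net migration: 20–29 + 530 → 8816
Giving 6722 / 8119 / 8816 / 10968 / 26426.
[period 4]
Births: 8816 × 0.27 = 2380, 10968 × 0.201 = 2205 — total 4585
10–19: 6722 × 0.972 = 6534
20–29: 8119 × 0.958 = 7778
30–39: 8816 × 0.968 = 8534
40+: 10968 × 0.948 + 26426 × 0.386 = 10398 + 10200 = 20598
Net migration: 20–29 + 530 → 8308
Giving 4585 / 6534 / 8308 / 8534 / 20598.
Total after period 4: 4585 + 6534 + 8308 + 8534 + 20598 = 48559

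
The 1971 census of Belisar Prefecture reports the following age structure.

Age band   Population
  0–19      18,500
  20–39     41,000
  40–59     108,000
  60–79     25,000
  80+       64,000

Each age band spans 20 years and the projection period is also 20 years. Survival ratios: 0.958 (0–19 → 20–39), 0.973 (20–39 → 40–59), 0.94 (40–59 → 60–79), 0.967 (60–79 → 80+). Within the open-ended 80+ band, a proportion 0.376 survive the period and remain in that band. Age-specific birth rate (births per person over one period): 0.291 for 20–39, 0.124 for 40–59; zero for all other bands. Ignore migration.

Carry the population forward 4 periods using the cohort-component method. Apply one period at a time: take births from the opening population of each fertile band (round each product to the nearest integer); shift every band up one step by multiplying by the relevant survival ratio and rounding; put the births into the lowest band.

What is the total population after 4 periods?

91914

Period 1:
Births: 41000 × 0.291 = 11931 ; 108000 × 0.124 = 13392 — total 25323
20–39: 18500 × 0.958 = 17723
40–59: 41000 × 0.973 = 39893
60–79: 108000 × 0.94 = 101520
80+: 25000 × 0.967 + 64000 × 0.376 = 24175 + 24064 = 48239
Population now: 0–19=25323, 20–39=17723, 40–59=39893, 60–79=101520, 80+=48239
Period 2:
Births: 17723 × 0.291 = 5157 ; 39893 × 0.124 = 4947 — total 10104
20–39: 25323 × 0.958 = 24259
40–59: 17723 × 0.973 = 17244
60–79: 39893 × 0.94 = 37499
80+: 101520 × 0.967 + 48239 × 0.376 = 98170 + 18138 = 116308
Population now: 0–19=10104, 20–39=24259, 40–59=17244, 60–79=37499, 80+=116308
Period 3:
Births: 24259 × 0.291 = 7059 ; 17244 × 0.124 = 2138 — total 9197
20–39: 10104 × 0.958 = 9680
40–59: 24259 × 0.973 = 23604
60–79: 17244 × 0.94 = 16209
80+: 37499 × 0.967 + 116308 × 0.376 = 36262 + 43732 = 79994
Population now: 0–19=9197, 20–39=9680, 40–59=23604, 60–79=16209, 80+=79994
Period 4:
Births: 9680 × 0.291 = 2817 ; 23604 × 0.124 = 2927 — total 5744
20–39: 9197 × 0.958 = 8811
40–59: 9680 × 0.973 = 9419
60–79: 23604 × 0.94 = 22188
80+: 16209 × 0.967 + 79994 × 0.376 = 15674 + 30078 = 45752
Population now: 0–19=5744, 20–39=8811, 40–59=9419, 60–79=22188, 80+=45752
Total after period 4: 5744 + 8811 + 9419 + 22188 + 45752 = 91914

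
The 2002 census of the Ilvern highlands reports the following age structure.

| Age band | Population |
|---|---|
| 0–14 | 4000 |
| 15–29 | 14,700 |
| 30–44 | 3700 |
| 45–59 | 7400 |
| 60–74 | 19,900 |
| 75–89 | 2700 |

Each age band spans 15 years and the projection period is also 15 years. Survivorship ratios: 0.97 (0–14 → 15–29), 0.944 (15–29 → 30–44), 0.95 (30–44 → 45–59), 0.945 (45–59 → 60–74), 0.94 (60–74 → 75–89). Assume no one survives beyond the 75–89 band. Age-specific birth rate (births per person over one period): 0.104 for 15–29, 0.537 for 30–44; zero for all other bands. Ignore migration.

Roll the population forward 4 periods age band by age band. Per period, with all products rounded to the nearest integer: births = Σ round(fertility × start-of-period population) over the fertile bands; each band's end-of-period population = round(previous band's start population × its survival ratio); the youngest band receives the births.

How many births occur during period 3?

2322

[period 1]
Births: 14700 × 0.104 = 1529  |  3700 × 0.537 = 1987 → total 3516
15–29: 4000 × 0.97 = 3880
30–44: 14700 × 0.944 = 13877
45–59: 3700 × 0.95 = 3515
60–74: 7400 × 0.945 = 6993
75–89: 19900 × 0.94 = 18706
Giving 3516 / 3880 / 13877 / 3515 / 6993 / 18706.
[period 2]
Births: 3880 × 0.104 = 404  |  13877 × 0.537 = 7452 → total 7856
15–29: 3516 × 0.97 = 3411
30–44: 3880 × 0.944 = 3663
45–59: 13877 × 0.95 = 13183
60–74: 3515 × 0.945 = 3322
75–89: 6993 × 0.94 = 6573
Giving 7856 / 3411 / 3663 / 13183 / 3322 / 6573.
[period 3]
Births: 3411 × 0.104 = 355  |  3663 × 0.537 = 1967 → total 2322
15–29: 7856 × 0.97 = 7620
30–44: 3411 × 0.944 = 3220
45–59: 3663 × 0.95 = 3480
60–74: 13183 × 0.945 = 12458
75–89: 3322 × 0.94 = 3123
Giving 2322 / 7620 / 3220 / 3480 / 12458 / 3123.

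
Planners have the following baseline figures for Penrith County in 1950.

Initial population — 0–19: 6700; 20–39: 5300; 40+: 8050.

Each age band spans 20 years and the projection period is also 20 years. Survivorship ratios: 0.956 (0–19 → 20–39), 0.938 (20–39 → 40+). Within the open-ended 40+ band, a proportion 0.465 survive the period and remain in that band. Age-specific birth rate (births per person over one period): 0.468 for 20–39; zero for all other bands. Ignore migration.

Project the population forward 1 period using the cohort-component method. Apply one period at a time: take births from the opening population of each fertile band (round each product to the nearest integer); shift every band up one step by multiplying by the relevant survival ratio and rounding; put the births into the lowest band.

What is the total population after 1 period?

Call the bands 1 to 3, youngest first.
After projecting period 1:
Births: 5300 × 0.468 = 2480
Band 2: 6700 × 0.956 = 6405
Band 3: 5300 × 0.938 + 8050 × 0.465 = 4971 + 3743 = 8714
Giving 2480 / 6405 / 8714.
Total after period 1: 2480 + 6405 + 8714 = 17599

17599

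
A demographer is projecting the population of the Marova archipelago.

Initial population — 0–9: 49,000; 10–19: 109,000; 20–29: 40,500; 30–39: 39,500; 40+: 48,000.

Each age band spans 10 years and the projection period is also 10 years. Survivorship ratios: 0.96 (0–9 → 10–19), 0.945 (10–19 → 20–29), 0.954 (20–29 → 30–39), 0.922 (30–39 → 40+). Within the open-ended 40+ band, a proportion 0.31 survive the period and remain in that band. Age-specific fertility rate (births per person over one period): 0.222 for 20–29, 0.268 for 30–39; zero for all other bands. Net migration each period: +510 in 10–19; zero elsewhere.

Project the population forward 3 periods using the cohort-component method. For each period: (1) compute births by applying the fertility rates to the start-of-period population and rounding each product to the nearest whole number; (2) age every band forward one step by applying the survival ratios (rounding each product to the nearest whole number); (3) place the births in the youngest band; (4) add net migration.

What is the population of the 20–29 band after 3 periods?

18242

Period 1.
Births: 40500 × 0.222 = 8991 ; 39500 × 0.268 = 10586 → 19577
10–19: 49000 × 0.96 = 47040
20–29: 109000 × 0.945 = 103005
30–39: 40500 × 0.954 = 38637
40+: 39500 × 0.922 + 48000 × 0.31 = 36419 + 14880 = 51299
Net migration: 10–19 + 510 → 47550
Giving 19577 / 47550 / 103005 / 38637 / 51299.
Period 2.
Births: 103005 × 0.222 = 22867 ; 38637 × 0.268 = 10355 → 33222
10–19: 19577 × 0.96 = 18794
20–29: 47550 × 0.945 = 44935
30–39: 103005 × 0.954 = 98267
40+: 38637 × 0.922 + 51299 × 0.31 = 35623 + 15903 = 51526
Net migration: 10–19 + 510 → 19304
Giving 33222 / 19304 / 44935 / 98267 / 51526.
Period 3.
Births: 44935 × 0.222 = 9976 ; 98267 × 0.268 = 26336 → 36312
10–19: 33222 × 0.96 = 31893
20–29: 19304 × 0.945 = 18242
30–39: 44935 × 0.954 = 42868
40+: 98267 × 0.922 + 51526 × 0.31 = 90602 + 15973 = 106575
Net migration: 10–19 + 510 → 32403
Giving 36312 / 32403 / 18242 / 42868 / 106575.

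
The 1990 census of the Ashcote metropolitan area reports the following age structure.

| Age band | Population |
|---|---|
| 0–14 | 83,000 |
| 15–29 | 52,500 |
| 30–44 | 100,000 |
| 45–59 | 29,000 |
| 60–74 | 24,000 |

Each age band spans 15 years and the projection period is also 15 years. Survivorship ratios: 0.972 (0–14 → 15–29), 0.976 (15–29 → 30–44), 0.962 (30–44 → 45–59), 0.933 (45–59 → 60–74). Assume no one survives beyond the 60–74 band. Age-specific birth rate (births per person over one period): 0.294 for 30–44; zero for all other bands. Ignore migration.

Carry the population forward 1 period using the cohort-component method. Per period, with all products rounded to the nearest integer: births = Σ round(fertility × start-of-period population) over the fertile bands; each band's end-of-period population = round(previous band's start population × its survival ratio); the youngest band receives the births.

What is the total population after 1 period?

(Groups numbered youngest = 1 to oldest = 5.)
After projecting period 1:
Births: 100000 × 0.294 = 29400
Group 2: 83000 × 0.972 = 80676
Group 3: 52500 × 0.976 = 51240
Group 4: 100000 × 0.962 = 96200
Group 5: 29000 × 0.933 = 27057
→ [29400, 80676, 51240, 96200, 27057]
Total after period 1: 29400 + 80676 + 51240 + 96200 + 27057 = 284573

284573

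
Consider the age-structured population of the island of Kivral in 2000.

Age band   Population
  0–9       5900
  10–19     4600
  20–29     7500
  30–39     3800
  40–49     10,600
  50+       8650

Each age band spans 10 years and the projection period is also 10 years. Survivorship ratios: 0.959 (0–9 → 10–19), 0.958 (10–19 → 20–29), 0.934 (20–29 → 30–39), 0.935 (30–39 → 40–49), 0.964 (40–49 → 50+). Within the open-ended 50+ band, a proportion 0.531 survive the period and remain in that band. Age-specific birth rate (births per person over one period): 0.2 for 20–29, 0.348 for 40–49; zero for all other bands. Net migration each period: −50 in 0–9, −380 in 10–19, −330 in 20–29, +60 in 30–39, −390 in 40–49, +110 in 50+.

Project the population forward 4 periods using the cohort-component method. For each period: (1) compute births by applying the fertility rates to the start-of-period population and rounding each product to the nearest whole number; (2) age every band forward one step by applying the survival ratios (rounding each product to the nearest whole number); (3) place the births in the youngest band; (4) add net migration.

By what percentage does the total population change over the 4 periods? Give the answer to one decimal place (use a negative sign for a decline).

Period 1.
Births: 7500 × 0.2 = 1500 ; 10600 × 0.348 = 3689 ⇒ total 5189
10–19: 5900 × 0.959 = 5658
20–29: 4600 × 0.958 = 4407
30–39: 7500 × 0.934 = 7005
40–49: 3800 × 0.935 = 3553
50+: 10600 × 0.964 + 8650 × 0.531 = 10218 + 4593 = 14811
Net migration: 0–9 − 50 → 5139; 10–19 − 380 → 5278; 20–29 − 330 → 4077; 30–39 + 60 → 7065; 40–49 − 390 → 3163; 50+ + 110 → 14921
→ [5139, 5278, 4077, 7065, 3163, 14921]
Period 2.
Births: 4077 × 0.2 = 815 ; 3163 × 0.348 = 1101 ⇒ total 1916
10–19: 5139 × 0.959 = 4928
20–29: 5278 × 0.958 = 5056
30–39: 4077 × 0.934 = 3808
40–49: 7065 × 0.935 = 6606
50+: 3163 × 0.964 + 14921 × 0.531 = 3049 + 7923 = 10972
Net migration: 0–9 − 50 → 1866; 10–19 − 380 → 4548; 20–29 − 330 → 4726; 30–39 + 60 → 3868; 40–49 − 390 → 6216; 50+ + 110 → 11082
→ [1866, 4548, 4726, 3868, 6216, 11082]
Period 3.
Births: 4726 × 0.2 = 945 ; 6216 × 0.348 = 2163 ⇒ total 3108
10–19: 1866 × 0.959 = 1789
20–29: 4548 × 0.958 = 4357
30–39: 4726 × 0.934 = 4414
40–49: 3868 × 0.935 = 3617
50+: 6216 × 0.964 + 11082 × 0.531 = 5992 + 5885 = 11877
Net migration: 0–9 − 50 → 3058; 10–19 − 380 → 1409; 20–29 − 330 → 4027; 30–39 + 60 → 4474; 40–49 − 390 → 3227; 50+ + 110 → 11987
→ [3058, 1409, 4027, 4474, 3227, 11987]
Period 4.
Births: 4027 × 0.2 = 805 ; 3227 × 0.348 = 1123 ⇒ total 1928
10–19: 3058 × 0.959 = 2933
20–29: 1409 × 0.958 = 1350
30–39: 4027 × 0.934 = 3761
40–49: 4474 × 0.935 = 4183
50+: 3227 × 0.964 + 11987 × 0.531 = 3111 + 6365 = 9476
Net migration: 0–9 − 50 → 1878; 10–19 − 380 → 2553; 20–29 − 330 → 1020; 30–39 + 60 → 3821; 40–49 − 390 → 3793; 50+ + 110 → 9586
→ [1878, 2553, 1020, 3821, 3793, 9586]
Total: 41050 → 22651; change = -18399; percentage change = -44.8%

-44.8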